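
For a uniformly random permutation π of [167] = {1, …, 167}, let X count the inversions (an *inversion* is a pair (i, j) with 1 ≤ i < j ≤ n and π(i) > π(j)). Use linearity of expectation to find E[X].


Write X = Σ X_I over the C(167, 2) = 13861 pairs i < j, with X_I the indicator of one inversion.
There are 13861 indicators.
For each fixed pair i < j, the values π(i) and π(j) are two distinct elements of {1, …, 167} in uniformly random order; by symmetry P[π(i) > π(j)] = 1/2.
By linearity: E[X] = 13861 · (1/2) = C(167, 2) · (1/2) = 13861/2 = 13861/2 ≈ 6930.500.

E[X] = 13861/2 = 6930.500.


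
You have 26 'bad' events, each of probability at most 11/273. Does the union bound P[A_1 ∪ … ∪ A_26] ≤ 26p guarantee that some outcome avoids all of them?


Union bound: P[∪_{i=1}^{26} A_i] ≤ Σ_i P[A_i] ≤ 26·p = 26·(11/273) = 22/21.
Numerically: 22/21 ≈ 1.0476190.
Is 22/21 < 1? NO.
Since the bound 22/21 is ≥ 1, the union bound is uninformative here; it does NOT by itself certify existence.

26·p = 22/21 ≈ 1.0476190; existence NOT certified by the union bound.


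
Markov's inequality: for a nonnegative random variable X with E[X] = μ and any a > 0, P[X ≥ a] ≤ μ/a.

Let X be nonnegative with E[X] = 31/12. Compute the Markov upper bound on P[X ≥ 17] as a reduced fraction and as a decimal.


μ = E[X] = 31/12, a = 17.
Markov: P[X ≥ 17] ≤ μ/a = (31/12)/17 = 31/204.
Numerically: ≈ 0.15196.
(Since a = 17 > μ = 2.58333, the bound 31/204 is < 1 and informative.)

P[X ≥ 17] ≤ 31/204 ≈ 0.15196.


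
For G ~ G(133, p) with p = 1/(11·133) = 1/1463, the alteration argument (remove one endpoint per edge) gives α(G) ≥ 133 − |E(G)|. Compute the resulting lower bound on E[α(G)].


E[|E(G)|] = C(133, 2)·p = 8778 · (1/1463) = 6.
E[α(G)] ≥ n − E[|E(G)|] = 133 − 6 = 127.
Numerically: ≈ 127.00000.
(This is only a lower bound; the true E[α(G)] may be larger.)

E[α(G)] ≥ 127 ≈ 127.00000.


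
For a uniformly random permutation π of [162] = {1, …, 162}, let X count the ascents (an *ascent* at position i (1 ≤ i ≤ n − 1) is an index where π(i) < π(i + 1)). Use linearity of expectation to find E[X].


Write X = Σ X_I over i = 1, …, 161, with X_I the indicator of one ascent.
There are 161 indicators.
For each fixed i, the pair (π(i), π(i+1)) is a uniformly random ordered pair of distinct values from {1, …, 162}; by symmetry P[π(i) < π(i+1)] = 1/2.
By linearity: E[X] = 161 · (1/2) = (162 − 1) · (1/2) = 161/2 ≈ 80.500000.

E[X] = 161/2 = 80.500000.


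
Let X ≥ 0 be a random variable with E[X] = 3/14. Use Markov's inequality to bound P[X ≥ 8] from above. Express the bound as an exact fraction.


μ = E[X] = 3/14, a = 8.
Markov: P[X ≥ 8] ≤ μ/a = (3/14)/8 = 3/112.
Numerically: ≈ 0.027.
(Since a = 8 > μ = 0.214, the bound 3/112 is < 1 and informative.)

P[X ≥ 8] ≤ 3/112 ≈ 0.027.


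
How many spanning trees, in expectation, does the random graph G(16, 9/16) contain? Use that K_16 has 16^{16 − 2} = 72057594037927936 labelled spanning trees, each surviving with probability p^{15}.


K_16 has 16^{16 − 2} = 72057594037927936 labelled spanning trees.
For each such spanning tree H, let X_H = 1 if all 15 edges of H are present in G. Then P[X_H = 1] = p^{15} = (9/16)^{15} = 205891132094649/1152921504606846976.
By linearity: E[X] = Σ_H E[X_H] = 72057594037927936 · p^{15} = 72057594037927936 · 205891132094649/1152921504606846976 = 205891132094649/16.
Numerically: E[X] ≈ 1.287e+13.

E[X] = 72057594037927936 · (9/16)^{15} = 205891132094649/16 ≈ 1.287e+13.


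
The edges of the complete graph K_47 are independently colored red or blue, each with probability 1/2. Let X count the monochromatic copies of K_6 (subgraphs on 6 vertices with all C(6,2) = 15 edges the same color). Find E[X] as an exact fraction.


Let X = Σ_S X_S over the C(47, 6) = 10737573 subsets S of size 6, where X_S = 1 if the K_6 on S is monochromatic.
For a fixed S, the K_6 on S has C(6, 2) = 15 edges. P[all 15 edges red] = (1/2)^15, and likewise for blue, so P[monochromatic] = 2·(1/2)^15 = 2^{1 − 15} = 1/16384.
By linearity: E[X] = C(47, 6) · 2^{1 − 15} = 10737573 · 1/16384 = 10737573/16384.
Numerically: E[X] ≈ 655.369.

E[X] = C(47,6)·2^(1−C(6,2)) = 10737573/16384 ≈ 655.369.


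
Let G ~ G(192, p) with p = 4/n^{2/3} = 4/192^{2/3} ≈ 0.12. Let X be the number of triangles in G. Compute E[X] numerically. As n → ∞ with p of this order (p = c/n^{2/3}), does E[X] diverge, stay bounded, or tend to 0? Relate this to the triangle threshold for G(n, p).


Number of potential triangles: C(192, 3) = 1161280.
Each occurs with probability p³ ≈ (0.12)³ ≈ 1.73611e-03.
By linearity: E[X] = C(192, 3)·p³ ≈ 1161280 · 1.73611e-03 ≈ 2016.111.
Since α = 2/3 < 1, p = c/n^{2/3} ≫ 1/n is above the triangle threshold p ~ 1/n. Asymptotically E[X] ~ (c³/6)·n^{3(1−α)} = (4³/6)·n^{1} → ∞; triangles are abundant w.h.p.

E[X] ≈ 2016.111; in regime p = Θ(1/n^{2/3}) E[X] diverges (above the triangle threshold p ~ 1/n).


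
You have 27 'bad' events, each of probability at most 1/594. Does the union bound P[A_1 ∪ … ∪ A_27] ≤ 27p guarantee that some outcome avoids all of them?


Union bound: P[∪_{i=1}^{27} A_i] ≤ Σ_i P[A_i] ≤ 27·p = 27·(1/594) = 1/22.
Numerically: 1/22 ≈ 0.045455.
Is 1/22 < 1? YES.
Since P[∪ A_i] ≤ 1/22 < 1, the complement has P[∩ A_i^c] ≥ 1 − 1/22 = 21/22 > 0, so some outcome avoids every A_i.

27·p = 1/22 ≈ 0.045455; existence CERTIFIED by the union bound.


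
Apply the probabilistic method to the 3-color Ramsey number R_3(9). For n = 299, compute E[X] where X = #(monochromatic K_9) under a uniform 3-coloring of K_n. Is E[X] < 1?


E[X] = C(299, 9) · 3^{1 − 36} = 46610674441390059 · 3^{−35} = 46610674441390059/50031545098999707.
As a reduced fraction: E[X] = 15536891480463353/16677181699666569 ≈ 0.932.
Is E[X] < 1? YES.
Since E[X] < 1, there exists a 3-coloring of K_{299} with no monochromatic K_9; hence R_3(9) > 299.

E[X] = 15536891480463353/16677181699666569 ≈ 0.932; E[X] < 1, so R_3(9) > 299.


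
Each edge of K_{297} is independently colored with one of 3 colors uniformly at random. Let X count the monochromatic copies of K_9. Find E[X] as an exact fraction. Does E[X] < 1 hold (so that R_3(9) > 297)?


E[X] = C(297, 9) · 3^{1 − 36} = 43842345008337645 · 3^{−35} = 43842345008337645/50031545098999707.
As a reduced fraction: E[X] = 14614115002779215/16677181699666569 ≈ 0.8763.
Is E[X] < 1? YES.
Since E[X] < 1, there exists a 3-coloring of K_{297} with no monochromatic K_9; hence R_3(9) > 297.

E[X] = 14614115002779215/16677181699666569 ≈ 0.8763; E[X] < 1, so R_3(9) > 297.


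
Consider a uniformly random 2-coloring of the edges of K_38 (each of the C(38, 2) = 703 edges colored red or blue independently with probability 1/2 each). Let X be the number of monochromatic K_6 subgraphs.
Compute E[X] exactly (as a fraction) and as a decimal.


Let X = Σ_S X_S over the C(38, 6) = 2760681 subsets S of size 6, where X_S = 1 if the K_6 on S is monochromatic.
For a fixed S, the K_6 on S has C(6, 2) = 15 edges. P[all 15 edges red] = (1/2)^15, and likewise for blue, so P[monochromatic] = 2·(1/2)^15 = 2^{1 − 15} = 1/16384.
By linearity: E[X] = C(38, 6) · 2^{1 − 15} = 2760681 · 1/16384 = 2760681/16384.
Numerically: E[X] ≈ 168.4986.

E[X] = C(38,6)·2^(1−C(6,2)) = 2760681/16384 ≈ 168.4986.


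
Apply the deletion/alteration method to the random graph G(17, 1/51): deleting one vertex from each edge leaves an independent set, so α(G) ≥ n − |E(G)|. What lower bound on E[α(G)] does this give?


E[|E(G)|] = C(17, 2)·p = 136 · (1/51) = 8/3.
E[α(G)] ≥ n − E[|E(G)|] = 17 − 8/3 = 43/3.
Numerically: ≈ 14.333333.
(This is only a lower bound; the true E[α(G)] may be larger.)

E[α(G)] ≥ 43/3 ≈ 14.333333.


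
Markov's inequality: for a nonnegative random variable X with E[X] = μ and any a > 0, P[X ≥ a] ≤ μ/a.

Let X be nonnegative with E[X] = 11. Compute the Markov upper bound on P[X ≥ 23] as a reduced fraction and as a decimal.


μ = E[X] = 11, a = 23.
Markov: P[X ≥ 23] ≤ μ/a = (11)/23 = 11/23.
Numerically: ≈ 0.478.
(Since a = 23 > μ = 11.000, the bound 11/23 is < 1 and informative.)

P[X ≥ 23] ≤ 11/23 ≈ 0.478.


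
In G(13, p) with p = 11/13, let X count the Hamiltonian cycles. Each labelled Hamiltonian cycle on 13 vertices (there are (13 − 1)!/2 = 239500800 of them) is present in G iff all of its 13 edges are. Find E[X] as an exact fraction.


K_13 has (13 − 1)!/2 = 239500800 labelled Hamiltonian cycles.
For each such Hamiltonian cycle H, let X_H = 1 if all 13 edges of H are present in G. Then P[X_H = 1] = p^{13} = (11/13)^{13} = 34522712143931/302875106592253.
By linearity of expectation: E[X] = Σ_H E[X_H] = 239500800 · p^{13} = 239500800 · 34522712143931/302875106592253 = 8268217176641189644800/302875106592253.
Numerically: E[X] ≈ 2.7299e+07.

E[X] = 239500800 · (11/13)^{13} = 8268217176641189644800/302875106592253 ≈ 2.7299e+07.


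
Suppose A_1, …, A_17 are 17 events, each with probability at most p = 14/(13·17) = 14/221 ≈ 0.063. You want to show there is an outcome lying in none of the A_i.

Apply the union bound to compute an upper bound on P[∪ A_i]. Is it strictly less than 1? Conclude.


Union bound: P[∪_{i=1}^{17} A_i] ≤ Σ_i P[A_i] ≤ 17·p = 17·(14/221) = 14/13.
Numerically: 14/13 ≈ 1.077.
Is 14/13 < 1? NO.
Since the bound 14/13 is ≥ 1, the union bound is uninformative here; it does NOT by itself certify existence.

17·p = 14/13 ≈ 1.077; existence NOT certified by the union bound.


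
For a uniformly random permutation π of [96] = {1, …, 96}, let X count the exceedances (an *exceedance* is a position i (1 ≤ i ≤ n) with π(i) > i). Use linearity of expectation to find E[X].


Write X = Σ_{i=1}^{96} X_i, where X_i = 1_{π(i) > i}.
For each fixed i, π(i) is uniform over {1, …, 96} (marginal of a uniform permutation), so P[π(i) > i] = (n − i)/n. Summing: Σ_{i=1}^{96} (n − i)/n = (0 + 1 + … + 95)/96 = 96(96 − 1)/(2·96) = (96 − 1)/2.
Hence E[X] = Σ_{i=1}^{96} (96 − i)/96 = 95/2 ≈ 47.50000.

E[X] = 95/2 = 47.50000.


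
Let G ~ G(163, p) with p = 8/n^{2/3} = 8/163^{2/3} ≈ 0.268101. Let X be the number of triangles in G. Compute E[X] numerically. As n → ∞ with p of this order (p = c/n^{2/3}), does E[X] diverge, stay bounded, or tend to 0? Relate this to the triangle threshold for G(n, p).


Number of potential triangles: C(163, 3) = 708561.
Each occurs with probability p³ ≈ (0.268101)³ ≈ 1.92705785e-02.
By linearity: E[X] = C(163, 3)·p³ ≈ 708561 · 1.92705785e-02 ≈ 13654.380368.
Since α = 2/3 < 1, p = c/n^{2/3} ≫ 1/n is above the triangle threshold p ~ 1/n. Asymptotically E[X] ~ (c³/6)·n^{3(1−α)} = (8³/6)·n^{1} → ∞; triangles are abundant w.h.p.

E[X] ≈ 13654.380368; in regime p = Θ(1/n^{2/3}) E[X] diverges (above the triangle threshold p ~ 1/n).


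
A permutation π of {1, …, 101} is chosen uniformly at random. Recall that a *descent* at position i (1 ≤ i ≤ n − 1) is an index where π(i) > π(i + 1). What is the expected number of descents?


Write X = Σ X_I over i = 1, …, 100, with X_I the indicator of one descent.
There are 100 indicators.
For each fixed i, the pair (π(i), π(i+1)) is a uniformly random ordered pair of distinct values from {1, …, 101}; by symmetry P[π(i) > π(i+1)] = 1/2.
By linearity: E[X] = 100 · (1/2) = (101 − 1) · (1/2) = 50 ≈ 50.0000.

E[X] = 50 = 50.0000.


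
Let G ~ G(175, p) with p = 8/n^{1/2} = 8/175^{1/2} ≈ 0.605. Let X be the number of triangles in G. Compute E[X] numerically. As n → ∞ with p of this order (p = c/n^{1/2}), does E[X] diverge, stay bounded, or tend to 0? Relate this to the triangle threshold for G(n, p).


Number of potential triangles: C(175, 3) = 877975.
Each occurs with probability p³ ≈ (0.605)³ ≈ 2.21163e-01.
By linearity: E[X] = C(175, 3)·p³ ≈ 877975 · 2.21163e-01 ≈ 194175.771.
Since α = 1/2 < 1, p = c/n^{1/2} ≫ 1/n is above the triangle threshold p ~ 1/n. Asymptotically E[X] ~ (c³/6)·n^{3(1−α)} = (8³/6)·n^{1.5} → ∞; triangles are abundant w.h.p.

E[X] ≈ 194175.771; in regime p = Θ(1/n^{1/2}) E[X] diverges (above the triangle threshold p ~ 1/n).


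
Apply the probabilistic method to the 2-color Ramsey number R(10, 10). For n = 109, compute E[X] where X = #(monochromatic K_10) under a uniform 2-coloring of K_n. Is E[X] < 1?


E[X] = C(109, 10) · 2^{1 − 45} = 42634215112710 · 2^{−44} = 42634215112710/17592186044416.
As a reduced fraction: E[X] = 21317107556355/8796093022208 ≈ 2.423475.
Is E[X] < 1? NO.
Since E[X] ≥ 1, the first-moment bound is inconclusive at n = 109; it does NOT by itself certify R(10, 10) > 109.

E[X] = 21317107556355/8796093022208 ≈ 2.423475; E[X] ≥ 1; first-moment method inconclusive here.


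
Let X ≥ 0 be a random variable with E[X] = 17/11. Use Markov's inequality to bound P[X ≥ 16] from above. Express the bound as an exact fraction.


μ = E[X] = 17/11, a = 16.
Markov: P[X ≥ 16] ≤ μ/a = (17/11)/16 = 17/176.
Numerically: ≈ 0.096591.
(Since a = 16 > μ = 1.545455, the bound 17/176 is < 1 and informative.)

P[X ≥ 16] ≤ 17/176 ≈ 0.096591.


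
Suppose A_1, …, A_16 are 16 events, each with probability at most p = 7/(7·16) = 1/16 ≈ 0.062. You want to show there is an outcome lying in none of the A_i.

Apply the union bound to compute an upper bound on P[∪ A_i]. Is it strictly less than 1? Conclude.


Union bound: P[∪_{i=1}^{16} A_i] ≤ Σ_i P[A_i] ≤ 16·p = 16·(1/16) = 1.
Numerically: 1 ≈ 1.000.
Is 1 < 1? NO.
Since the bound 1 is ≥ 1, the union bound is uninformative here; it does NOT by itself certify existence.

16·p = 1 ≈ 1.000; existence NOT certified by the union bound.


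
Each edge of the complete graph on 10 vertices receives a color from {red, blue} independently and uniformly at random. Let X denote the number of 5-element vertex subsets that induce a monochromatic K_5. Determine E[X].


Let X = Σ_S X_S over the C(10, 5) = 252 subsets S of size 5, where X_S = 1 if the K_5 on S is monochromatic.
For a fixed S, the K_5 on S has C(5, 2) = 10 edges. P[all 10 edges red] = (1/2)^10, and likewise for blue, so P[monochromatic] = 2·(1/2)^10 = 2^{1 − 10} = 1/512.
By linearity of expectation: E[X] = C(10, 5) · 2^{1 − 10} = 252 · 1/512 = 63/128.
Numerically: E[X] ≈ 0.49219.

E[X] = C(10,5)·2^(1−C(5,2)) = 63/128 ≈ 0.49219.


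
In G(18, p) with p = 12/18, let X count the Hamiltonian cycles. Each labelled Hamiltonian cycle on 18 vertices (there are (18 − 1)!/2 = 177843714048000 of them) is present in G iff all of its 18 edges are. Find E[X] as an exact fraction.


K_18 has (18 − 1)!/2 = 177843714048000 labelled Hamiltonian cycles.
For each such Hamiltonian cycle H, let X_H = 1 if all 18 edges of H are present in G. Then P[X_H = 1] = p^{18} = (2/3)^{18} = 262144/387420489.
By linearity: E[X] = Σ_H E[X_H] = 177843714048000 · p^{18} = 177843714048000 · 262144/387420489 = 63951526166528000/531441.
Numerically: E[X] ≈ 1.20336e+11.

E[X] = 177843714048000 · (2/3)^{18} = 63951526166528000/531441 ≈ 1.20336e+11.


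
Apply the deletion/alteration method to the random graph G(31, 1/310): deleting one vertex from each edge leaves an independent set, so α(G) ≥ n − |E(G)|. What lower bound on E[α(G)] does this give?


E[|E(G)|] = C(31, 2)·p = 465 · (1/310) = 3/2.
E[α(G)] ≥ n − E[|E(G)|] = 31 − 3/2 = 59/2.
Numerically: ≈ 29.50000.
(This is only a lower bound; the true E[α(G)] may be larger.)

E[α(G)] ≥ 59/2 ≈ 29.50000.


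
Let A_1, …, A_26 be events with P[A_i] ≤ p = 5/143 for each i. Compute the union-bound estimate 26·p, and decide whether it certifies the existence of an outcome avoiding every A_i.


Union bound: P[∪_{i=1}^{26} A_i] ≤ Σ_i P[A_i] ≤ 26·p = 26·(5/143) = 10/11.
Numerically: 10/11 ≈ 0.909091.
Is 10/11 < 1? YES.
Since P[∪ A_i] ≤ 10/11 < 1, the complement has P[∩ A_i^c] ≥ 1 − 10/11 = 1/11 > 0, so some outcome avoids every A_i.

26·p = 10/11 ≈ 0.909091; existence CERTIFIED by the union bound.


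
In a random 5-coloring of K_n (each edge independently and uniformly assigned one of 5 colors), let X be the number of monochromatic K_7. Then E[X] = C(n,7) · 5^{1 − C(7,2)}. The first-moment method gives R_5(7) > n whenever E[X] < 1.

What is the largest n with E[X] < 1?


We need C(n, 7) · 5^{1 − 21} < 1, i.e. C(n, 7) < 5^{21 − 1} = 95367431640625.
Check values of n near the boundary:
  n = 334: C(334, 7) = 86359460961576; 86359460961576 < 95367431640625? YES
  n = 335: C(335, 7) = 88202498238195; 88202498238195 < 95367431640625? YES
  n = 336: C(336, 7) = 90079147136880; 90079147136880 < 95367431640625? YES
  n = 337: C(337, 7) = 91989916924632; 91989916924632 < 95367431640625? YES
  n = 338: C(338, 7) = 93935323022736; 93935323022736 < 95367431640625? YES
  n = 339: C(339, 7) = 95915887062372; 95915887062372 < 95367431640625? NO
The largest n with C(n, 7) < 95367431640625 is n = 338 (where E[X] = 93935323022736/95367431640625 ≈ 0.985). Hence R_5(7) > 338, i.e. R_5(7) ≥ 339.

Largest n = 338; hence R_5(7) > 338.


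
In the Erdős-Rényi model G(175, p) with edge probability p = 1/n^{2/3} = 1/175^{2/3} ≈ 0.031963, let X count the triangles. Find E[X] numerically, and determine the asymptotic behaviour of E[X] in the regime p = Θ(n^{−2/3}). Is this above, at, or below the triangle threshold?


Number of potential triangles: C(175, 3) = 877975.
Each occurs with probability p³ ≈ (0.031963)³ ≈ 3.2653061e-05.
By linearity: E[X] = C(175, 3)·p³ ≈ 877975 · 3.2653061e-05 ≈ 28.66857.
Since α = 2/3 < 1, p = c/n^{2/3} ≫ 1/n is above the triangle threshold p ~ 1/n. Asymptotically E[X] ~ (c³/6)·n^{3(1−α)} = (1³/6)·n^{1} → ∞; triangles are abundant w.h.p.

E[X] ≈ 28.66857; in regime p = Θ(1/n^{2/3}) E[X] diverges (above the triangle threshold p ~ 1/n).


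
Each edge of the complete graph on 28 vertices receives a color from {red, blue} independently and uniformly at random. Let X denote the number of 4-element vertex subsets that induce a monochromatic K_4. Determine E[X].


Let X = Σ_S X_S over the C(28, 4) = 20475 subsets S of size 4, where X_S = 1 if the K_4 on S is monochromatic.
For a fixed S, the K_4 on S has C(4, 2) = 6 edges. P[all 6 edges red] = (1/2)^6, and likewise for blue, so P[monochromatic] = 2·(1/2)^6 = 2^{1 − 6} = 1/32.
By linearity of expectation: E[X] = C(28, 4) · 2^{1 − 6} = 20475 · 1/32 = 20475/32.
Numerically: E[X] ≈ 639.844.

E[X] = C(28,4)·2^(1−C(4,2)) = 20475/32 ≈ 639.844.


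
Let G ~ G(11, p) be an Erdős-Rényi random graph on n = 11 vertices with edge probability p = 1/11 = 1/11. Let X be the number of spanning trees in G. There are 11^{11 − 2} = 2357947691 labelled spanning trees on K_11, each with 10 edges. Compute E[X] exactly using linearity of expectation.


K_11 has 11^{11 − 2} = 2357947691 labelled spanning trees.
For each such spanning tree H, let X_H = 1 if all 10 edges of H are present in G. Then P[X_H = 1] = p^{10} = (1/11)^{10} = 1/25937424601.
By linearity: E[X] = Σ_H E[X_H] = 2357947691 · p^{10} = 2357947691 · 1/25937424601 = 1/11.
Numerically: E[X] ≈ 0.090909.

E[X] = 2357947691 · (1/11)^{10} = 1/11 ≈ 0.090909.


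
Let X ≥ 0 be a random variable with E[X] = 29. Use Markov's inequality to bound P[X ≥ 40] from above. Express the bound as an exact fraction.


μ = E[X] = 29, a = 40.
Markov: P[X ≥ 40] ≤ μ/a = (29)/40 = 29/40.
Numerically: ≈ 0.725.
(Since a = 40 > μ = 29.000, the bound 29/40 is < 1 and informative.)

P[X ≥ 40] ≤ 29/40 ≈ 0.725.


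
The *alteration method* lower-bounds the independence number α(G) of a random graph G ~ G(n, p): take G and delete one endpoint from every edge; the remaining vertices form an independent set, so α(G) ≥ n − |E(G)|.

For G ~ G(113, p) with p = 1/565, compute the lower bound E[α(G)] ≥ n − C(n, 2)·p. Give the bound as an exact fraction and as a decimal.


E[|E(G)|] = C(113, 2)·p = 6328 · (1/565) = 56/5.
E[α(G)] ≥ n − E[|E(G)|] = 113 − 56/5 = 509/5.
Numerically: ≈ 101.8000.
(This is only a lower bound; the true E[α(G)] may be larger.)

E[α(G)] ≥ 509/5 ≈ 101.8000.


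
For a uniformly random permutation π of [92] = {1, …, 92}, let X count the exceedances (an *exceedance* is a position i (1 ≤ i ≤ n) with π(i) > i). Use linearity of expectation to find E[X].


Write X = Σ_{i=1}^{92} X_i, where X_i = 1_{π(i) > i}.
For each fixed i, π(i) is uniform over {1, …, 92} (marginal of a uniform permutation), so P[π(i) > i] = (n − i)/n. Summing: Σ_{i=1}^{92} (n − i)/n = (0 + 1 + … + 91)/92 = 92(92 − 1)/(2·92) = (92 − 1)/2.
Hence E[X] = Σ_{i=1}^{92} (92 − i)/92 = 91/2 ≈ 45.5000.

E[X] = 91/2 = 45.5000.


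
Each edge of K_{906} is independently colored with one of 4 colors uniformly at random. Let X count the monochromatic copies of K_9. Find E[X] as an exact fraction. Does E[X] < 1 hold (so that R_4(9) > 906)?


E[X] = C(906, 9) · 4^{1 − 36} = 1089130176400609441450 · 4^{−35} = 1089130176400609441450/1180591620717411303424.
As a reduced fraction: E[X] = 544565088200304720725/590295810358705651712 ≈ 0.922529.
Is E[X] < 1? YES.
Since E[X] < 1, there exists a 4-coloring of K_{906} with no monochromatic K_9; hence R_4(9) > 906.

E[X] = 544565088200304720725/590295810358705651712 ≈ 0.922529; E[X] < 1, so R_4(9) > 906.


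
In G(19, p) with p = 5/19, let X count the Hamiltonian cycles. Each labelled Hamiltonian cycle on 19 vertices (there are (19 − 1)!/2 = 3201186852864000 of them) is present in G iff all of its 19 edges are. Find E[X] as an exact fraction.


K_19 has (19 − 1)!/2 = 3201186852864000 labelled Hamiltonian cycles.
For each such Hamiltonian cycle H, let X_H = 1 if all 19 edges of H are present in G. Then P[X_H = 1] = p^{19} = (5/19)^{19} = 19073486328125/1978419655660313589123979.
Summing the indicators: E[X] = Σ_H E[X_H] = 3201186852864000 · p^{19} = 3201186852864000 · 19073486328125/1978419655660313589123979 = 61057793671875000000000000000/1978419655660313589123979.
Numerically: E[X] ≈ 3.09e+04.

E[X] = 3201186852864000 · (5/19)^{19} = 61057793671875000000000000000/1978419655660313589123979 ≈ 3.09e+04.


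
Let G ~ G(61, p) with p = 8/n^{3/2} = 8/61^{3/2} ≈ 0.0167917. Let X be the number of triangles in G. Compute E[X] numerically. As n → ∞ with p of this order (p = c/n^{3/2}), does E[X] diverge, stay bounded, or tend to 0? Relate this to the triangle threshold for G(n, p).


Number of potential triangles: C(61, 3) = 35990.
Each occurs with probability p³ ≈ (0.0167917)³ ≈ 4.73462627e-06.
By linearity: E[X] = C(61, 3)·p³ ≈ 35990 · 4.73462627e-06 ≈ 0.170399.
Since α = 3/2 > 1, p = c/n^{3/2} = o(1/n) is below the triangle threshold p ~ 1/n. Asymptotically E[X] ~ (c³/6)·n^{3(1−α)} = (8³/6)·n^{-1.5} → 0, so by Markov's inequality G has no triangles w.h.p.

E[X] ≈ 0.170399; in regime p = Θ(1/n^{3/2}) E[X] tends to 0 (below the triangle threshold p ~ 1/n).


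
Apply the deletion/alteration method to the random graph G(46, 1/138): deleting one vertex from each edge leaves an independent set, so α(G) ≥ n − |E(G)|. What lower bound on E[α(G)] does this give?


E[|E(G)|] = C(46, 2)·p = 1035 · (1/138) = 15/2.
E[α(G)] ≥ n − E[|E(G)|] = 46 − 15/2 = 77/2.
Numerically: ≈ 38.500.
(This is only a lower bound; the true E[α(G)] may be larger.)

E[α(G)] ≥ 77/2 ≈ 38.500.


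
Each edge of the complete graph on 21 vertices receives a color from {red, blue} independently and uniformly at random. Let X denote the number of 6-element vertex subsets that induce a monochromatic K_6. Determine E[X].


Let X = Σ_S X_S over the C(21, 6) = 54264 subsets S of size 6, where X_S = 1 if the K_6 on S is monochromatic.
For a fixed S, the K_6 on S has C(6, 2) = 15 edges. P[all 15 edges red] = (1/2)^15, and likewise for blue, so P[monochromatic] = 2·(1/2)^15 = 2^{1 − 15} = 1/16384.
By linearity of expectation: E[X] = C(21, 6) · 2^{1 − 15} = 54264 · 1/16384 = 6783/2048.
Numerically: E[X] ≈ 3.312.

E[X] = C(21,6)·2^(1−C(6,2)) = 6783/2048 ≈ 3.312.


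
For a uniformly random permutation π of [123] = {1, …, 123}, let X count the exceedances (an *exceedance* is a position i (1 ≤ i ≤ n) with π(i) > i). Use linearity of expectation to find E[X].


Write X = Σ_{i=1}^{123} X_i, where X_i = 1_{π(i) > i}.
For each fixed i, π(i) is uniform over {1, …, 123} (marginal of a uniform permutation), so P[π(i) > i] = (n − i)/n. Summing: Σ_{i=1}^{123} (n − i)/n = (0 + 1 + … + 122)/123 = 123(123 − 1)/(2·123) = (123 − 1)/2.
Hence E[X] = Σ_{i=1}^{123} (123 − i)/123 = 61 ≈ 61.00000.

E[X] = 61 = 61.00000.


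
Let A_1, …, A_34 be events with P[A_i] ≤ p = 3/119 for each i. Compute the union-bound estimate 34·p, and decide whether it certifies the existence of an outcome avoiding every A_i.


Union bound: P[∪_{i=1}^{34} A_i] ≤ Σ_i P[A_i] ≤ 34·p = 34·(3/119) = 6/7.
Numerically: 6/7 ≈ 0.8571.
Is 6/7 < 1? YES.
Since P[∪ A_i] ≤ 6/7 < 1, the complement has P[∩ A_i^c] ≥ 1 − 6/7 = 1/7 > 0, so some outcome avoids every A_i.

34·p = 6/7 ≈ 0.8571; existence CERTIFIED by the union bound.


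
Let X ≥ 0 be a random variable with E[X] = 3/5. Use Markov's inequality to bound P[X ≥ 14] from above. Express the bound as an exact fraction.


μ = E[X] = 3/5, a = 14.
Markov: P[X ≥ 14] ≤ μ/a = (3/5)/14 = 3/70.
Numerically: ≈ 0.042857.
(Since a = 14 > μ = 0.600000, the bound 3/70 is < 1 and informative.)

P[X ≥ 14] ≤ 3/70 ≈ 0.042857.


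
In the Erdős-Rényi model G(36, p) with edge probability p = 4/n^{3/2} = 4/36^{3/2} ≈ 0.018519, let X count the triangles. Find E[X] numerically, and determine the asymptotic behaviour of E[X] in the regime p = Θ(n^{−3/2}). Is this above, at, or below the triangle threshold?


Number of potential triangles: C(36, 3) = 7140.
Each occurs with probability p³ ≈ (0.018519)³ ≈ 6.3506579e-06.
By linearity: E[X] = C(36, 3)·p³ ≈ 7140 · 6.3506579e-06 ≈ 0.04534.
Since α = 3/2 > 1, p = c/n^{3/2} = o(1/n) is below the triangle threshold p ~ 1/n. Asymptotically E[X] ~ (c³/6)·n^{3(1−α)} = (4³/6)·n^{-1.5} → 0, so by Markov's inequality G has no triangles w.h.p.

E[X] ≈ 0.04534; in regime p = Θ(1/n^{3/2}) E[X] tends to 0 (below the triangle threshold p ~ 1/n).


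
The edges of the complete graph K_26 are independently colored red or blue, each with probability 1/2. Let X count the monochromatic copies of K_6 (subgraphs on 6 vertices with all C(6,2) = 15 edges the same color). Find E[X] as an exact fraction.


Let X = Σ_S X_S over the C(26, 6) = 230230 subsets S of size 6, where X_S = 1 if the K_6 on S is monochromatic.
For a fixed S, the K_6 on S has C(6, 2) = 15 edges. P[all 15 edges red] = (1/2)^15, and likewise for blue, so P[monochromatic] = 2·(1/2)^15 = 2^{1 − 15} = 1/16384.
By linearity of expectation: E[X] = C(26, 6) · 2^{1 − 15} = 230230 · 1/16384 = 115115/8192.
Numerically: E[X] ≈ 14.052124.

E[X] = C(26,6)·2^(1−C(6,2)) = 115115/8192 ≈ 14.052124.


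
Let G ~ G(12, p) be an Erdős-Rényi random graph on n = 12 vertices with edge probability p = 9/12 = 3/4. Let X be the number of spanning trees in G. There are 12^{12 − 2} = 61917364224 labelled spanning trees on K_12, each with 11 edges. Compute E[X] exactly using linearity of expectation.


K_12 has 12^{12 − 2} = 61917364224 labelled spanning trees.
For each such spanning tree H, let X_H = 1 if all 11 edges of H are present in G. Then P[X_H = 1] = p^{11} = (3/4)^{11} = 177147/4194304.
By linearity: E[X] = Σ_H E[X_H] = 61917364224 · p^{11} = 61917364224 · 177147/4194304 = 10460353203/4.
Numerically: E[X] ≈ 2.61509e+09.

E[X] = 61917364224 · (3/4)^{11} = 10460353203/4 ≈ 2.61509e+09.


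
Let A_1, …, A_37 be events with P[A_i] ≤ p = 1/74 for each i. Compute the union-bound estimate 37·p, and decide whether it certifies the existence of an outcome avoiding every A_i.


Union bound: P[∪_{i=1}^{37} A_i] ≤ Σ_i P[A_i] ≤ 37·p = 37·(1/74) = 1/2.
Numerically: 1/2 ≈ 0.5000000.
Is 1/2 < 1? YES.
Since P[∪ A_i] ≤ 1/2 < 1, the complement has P[∩ A_i^c] ≥ 1 − 1/2 = 1/2 > 0, so some outcome avoids every A_i.

37·p = 1/2 ≈ 0.5000000; existence CERTIFIED by the union bound.


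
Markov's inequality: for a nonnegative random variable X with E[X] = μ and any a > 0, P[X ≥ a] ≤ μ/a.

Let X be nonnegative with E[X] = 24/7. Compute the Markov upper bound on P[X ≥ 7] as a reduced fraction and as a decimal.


μ = E[X] = 24/7, a = 7.
Markov: P[X ≥ 7] ≤ μ/a = (24/7)/7 = 24/49.
Numerically: ≈ 0.4898.
(Since a = 7 > μ = 3.4286, the bound 24/49 is < 1 and informative.)

P[X ≥ 7] ≤ 24/49 ≈ 0.4898.


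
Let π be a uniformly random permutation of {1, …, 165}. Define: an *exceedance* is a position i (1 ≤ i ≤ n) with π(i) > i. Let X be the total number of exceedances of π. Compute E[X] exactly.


Write X = Σ_{i=1}^{165} X_i, where X_i = 1_{π(i) > i}.
For each fixed i, π(i) is uniform over {1, …, 165} (marginal of a uniform permutation), so P[π(i) > i] = (n − i)/n. Summing: Σ_{i=1}^{165} (n − i)/n = (0 + 1 + … + 164)/165 = 165(165 − 1)/(2·165) = (165 − 1)/2.
Hence E[X] = Σ_{i=1}^{165} (165 − i)/165 = 82 ≈ 82.000000.

E[X] = 82 = 82.000000.


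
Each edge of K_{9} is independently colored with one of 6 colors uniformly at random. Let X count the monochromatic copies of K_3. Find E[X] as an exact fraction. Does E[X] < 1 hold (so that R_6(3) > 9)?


E[X] = C(9, 3) · 6^{1 − 3} = 84 · 6^{−2} = 84/36.
As a reduced fraction: E[X] = 7/3 ≈ 2.33333.
Is E[X] < 1? NO.
Since E[X] ≥ 1, the first-moment bound is inconclusive at n = 9; it does NOT by itself certify R_6(3) > 9.

E[X] = 7/3 ≈ 2.33333; E[X] ≥ 1; first-moment method inconclusive here.


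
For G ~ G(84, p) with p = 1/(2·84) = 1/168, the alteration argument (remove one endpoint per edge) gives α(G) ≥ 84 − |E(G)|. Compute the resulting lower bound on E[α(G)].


E[|E(G)|] = C(84, 2)·p = 3486 · (1/168) = 83/4.
E[α(G)] ≥ n − E[|E(G)|] = 84 − 83/4 = 253/4.
Numerically: ≈ 63.2500.
(This is only a lower bound; the true E[α(G)] may be larger.)

E[α(G)] ≥ 253/4 ≈ 63.2500.


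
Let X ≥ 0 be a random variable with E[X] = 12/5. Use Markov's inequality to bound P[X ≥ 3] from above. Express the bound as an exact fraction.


μ = E[X] = 12/5, a = 3.
Markov: P[X ≥ 3] ≤ μ/a = (12/5)/3 = 4/5.
Numerically: ≈ 0.800000.
(Since a = 3 > μ = 2.400000, the bound 4/5 is < 1 and informative.)

P[X ≥ 3] ≤ 4/5 ≈ 0.800000.


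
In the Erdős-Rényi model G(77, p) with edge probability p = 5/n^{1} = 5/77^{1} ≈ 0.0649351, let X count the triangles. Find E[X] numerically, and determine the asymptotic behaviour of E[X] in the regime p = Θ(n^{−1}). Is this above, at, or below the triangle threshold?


Number of potential triangles: C(77, 3) = 73150.
Each occurs with probability p³ ≈ (0.0649351)³ ≈ 2.73802770e-04.
By linearity: E[X] = C(77, 3)·p³ ≈ 73150 · 2.73802770e-04 ≈ 20.028673.
Here α = 1, so p = 5/n is exactly at the triangle threshold p ~ 1/n. Asymptotically E[X] → c³/6 = 5³/6 = 125/6 ≈ 20.833333, a bounded constant. In this regime the triangle count is asymptotically Poisson(c³/6).

E[X] ≈ 20.028673; in regime p = Θ(1/n^{1}) E[X] stays bounded (at the triangle threshold p ~ 1/n).


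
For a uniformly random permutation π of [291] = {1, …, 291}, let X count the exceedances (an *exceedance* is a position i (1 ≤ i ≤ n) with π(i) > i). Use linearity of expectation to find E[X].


Write X = Σ_{i=1}^{291} X_i, where X_i = 1_{π(i) > i}.
For each fixed i, π(i) is uniform over {1, …, 291} (marginal of a uniform permutation), so P[π(i) > i] = (n − i)/n. Summing: Σ_{i=1}^{291} (n − i)/n = (0 + 1 + … + 290)/291 = 291(291 − 1)/(2·291) = (291 − 1)/2.
Hence E[X] = Σ_{i=1}^{291} (291 − i)/291 = 145 ≈ 145.00000.

E[X] = 145 = 145.00000.


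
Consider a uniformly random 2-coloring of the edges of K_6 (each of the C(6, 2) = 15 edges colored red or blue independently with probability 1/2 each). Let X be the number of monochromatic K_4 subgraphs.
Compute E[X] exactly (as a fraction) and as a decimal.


Let X = Σ_S X_S over the C(6, 4) = 15 subsets S of size 4, where X_S = 1 if the K_4 on S is monochromatic.
For a fixed S, the K_4 on S has C(4, 2) = 6 edges. P[all 6 edges red] = (1/2)^6, and likewise for blue, so P[monochromatic] = 2·(1/2)^6 = 2^{1 − 6} = 1/32.
By linearity: E[X] = C(6, 4) · 2^{1 − 6} = 15 · 1/32 = 15/32.
Numerically: E[X] ≈ 0.46875.

E[X] = C(6,4)·2^(1−C(4,2)) = 15/32 ≈ 0.46875.


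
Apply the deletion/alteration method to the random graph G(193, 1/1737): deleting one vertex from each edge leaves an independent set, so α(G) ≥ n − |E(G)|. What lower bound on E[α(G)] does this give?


E[|E(G)|] = C(193, 2)·p = 18528 · (1/1737) = 32/3.
E[α(G)] ≥ n − E[|E(G)|] = 193 − 32/3 = 547/3.
Numerically: ≈ 182.33333.
(This is only a lower bound; the true E[α(G)] may be larger.)

E[α(G)] ≥ 547/3 ≈ 182.33333.


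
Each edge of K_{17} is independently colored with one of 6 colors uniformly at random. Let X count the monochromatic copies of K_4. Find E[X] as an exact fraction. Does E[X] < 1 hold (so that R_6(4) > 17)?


E[X] = C(17, 4) · 6^{1 − 6} = 2380 · 6^{−5} = 2380/7776.
As a reduced fraction: E[X] = 595/1944 ≈ 0.306070.
Is E[X] < 1? YES.
Since E[X] < 1, there exists a 6-coloring of K_{17} with no monochromatic K_4; hence R_6(4) > 17.

E[X] = 595/1944 ≈ 0.306070; E[X] < 1, so R_6(4) > 17.


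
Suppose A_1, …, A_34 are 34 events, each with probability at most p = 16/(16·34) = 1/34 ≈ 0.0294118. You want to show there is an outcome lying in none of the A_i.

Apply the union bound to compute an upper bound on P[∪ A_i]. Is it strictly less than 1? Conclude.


Union bound: P[∪_{i=1}^{34} A_i] ≤ Σ_i P[A_i] ≤ 34·p = 34·(1/34) = 1.
Numerically: 1 ≈ 1.0000000.
Is 1 < 1? NO.
Since the bound 1 is ≥ 1, the union bound is uninformative here; it does NOT by itself certify existence.

34·p = 1 ≈ 1.0000000; existence NOT certified by the union bound.


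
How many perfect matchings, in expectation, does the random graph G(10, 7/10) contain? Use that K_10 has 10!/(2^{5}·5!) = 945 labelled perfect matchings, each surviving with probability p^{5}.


K_10 has 10!/(2^{5}·5!) = 945 labelled perfect matchings.
For each such perfect matching H, let X_H = 1 if all 5 edges of H are present in G. Then P[X_H = 1] = p^{5} = (7/10)^{5} = 16807/100000.
Summing the indicators: E[X] = Σ_H E[X_H] = 945 · p^{5} = 945 · 16807/100000 = 3176523/20000.
Numerically: E[X] ≈ 159.

E[X] = 945 · (7/10)^{5} = 3176523/20000 ≈ 159.


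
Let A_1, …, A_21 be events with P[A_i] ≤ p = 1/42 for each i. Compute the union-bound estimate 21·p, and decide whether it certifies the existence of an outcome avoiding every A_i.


Union bound: P[∪_{i=1}^{21} A_i] ≤ Σ_i P[A_i] ≤ 21·p = 21·(1/42) = 1/2.
Numerically: 1/2 ≈ 0.5000.
Is 1/2 < 1? YES.
Since P[∪ A_i] ≤ 1/2 < 1, the complement has P[∩ A_i^c] ≥ 1 − 1/2 = 1/2 > 0, so some outcome avoids every A_i.

21·p = 1/2 ≈ 0.5000; existence CERTIFIED by the union bound.


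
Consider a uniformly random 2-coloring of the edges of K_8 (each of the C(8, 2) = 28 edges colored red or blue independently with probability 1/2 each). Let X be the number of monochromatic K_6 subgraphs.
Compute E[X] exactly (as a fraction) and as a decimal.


Let X = Σ_S X_S over the C(8, 6) = 28 subsets S of size 6, where X_S = 1 if the K_6 on S is monochromatic.
For a fixed S, the K_6 on S has C(6, 2) = 15 edges. P[all 15 edges red] = (1/2)^15, and likewise for blue, so P[monochromatic] = 2·(1/2)^15 = 2^{1 − 15} = 1/16384.
By linearity of expectation: E[X] = C(8, 6) · 2^{1 − 15} = 28 · 1/16384 = 7/4096.
Numerically: E[X] ≈ 0.0017.

E[X] = C(8,6)·2^(1−C(6,2)) = 7/4096 ≈ 0.0017.


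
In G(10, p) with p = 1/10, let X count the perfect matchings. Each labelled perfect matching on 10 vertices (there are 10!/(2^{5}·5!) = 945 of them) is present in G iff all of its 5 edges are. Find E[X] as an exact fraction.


K_10 has 10!/(2^{5}·5!) = 945 labelled perfect matchings.
For each such perfect matching H, let X_H = 1 if all 5 edges of H are present in G. Then P[X_H = 1] = p^{5} = (1/10)^{5} = 1/100000.
By linearity of expectation: E[X] = Σ_H E[X_H] = 945 · p^{5} = 945 · 1/100000 = 189/20000.
Numerically: E[X] ≈ 0.00945.

E[X] = 945 · (1/10)^{5} = 189/20000 ≈ 0.00945.


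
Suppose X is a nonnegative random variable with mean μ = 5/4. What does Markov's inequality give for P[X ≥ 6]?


μ = E[X] = 5/4, a = 6.
Markov: P[X ≥ 6] ≤ μ/a = (5/4)/6 = 5/24.
Numerically: ≈ 0.208333.
(Since a = 6 > μ = 1.250000, the bound 5/24 is < 1 and informative.)

P[X ≥ 6] ≤ 5/24 ≈ 0.208333.


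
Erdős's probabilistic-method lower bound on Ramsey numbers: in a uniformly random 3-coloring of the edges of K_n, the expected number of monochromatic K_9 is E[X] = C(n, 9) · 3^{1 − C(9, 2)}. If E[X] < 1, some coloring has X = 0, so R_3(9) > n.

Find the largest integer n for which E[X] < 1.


We need C(n, 9) · 3^{1 − 36} < 1, i.e. C(n, 9) < 3^{36 − 1} = 50031545098999707.
Check values of n near the boundary:
  n = 299: C(299, 9) = 46610674441390059; 46610674441390059 < 50031545098999707? YES
  n = 300: C(300, 9) = 48052241692154700; 48052241692154700 < 50031545098999707? YES
  n = 301: C(301, 9) = 49533303936090975; 49533303936090975 < 50031545098999707? YES
  n = 302: C(302, 9) = 51054804739588650; 51054804739588650 < 50031545098999707? NO
  n = 303: C(303, 9) = 52617706925494425; 52617706925494425 < 50031545098999707? NO
The largest n with C(n, 9) < 50031545098999707 is n = 301 (where E[X] = 16511101312030325/16677181699666569 ≈ 0.99004). Hence R_3(9) > 301, i.e. R_3(9) ≥ 302.

Largest n = 301; hence R_3(9) > 301.


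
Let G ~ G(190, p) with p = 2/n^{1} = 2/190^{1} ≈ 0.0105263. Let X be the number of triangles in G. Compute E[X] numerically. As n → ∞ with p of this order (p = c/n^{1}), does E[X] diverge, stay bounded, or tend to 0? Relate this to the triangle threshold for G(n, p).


Number of potential triangles: C(190, 3) = 1125180.
Each occurs with probability p³ ≈ (0.0105263)³ ≈ 1.16635078e-06.
By linearity: E[X] = C(190, 3)·p³ ≈ 1125180 · 1.16635078e-06 ≈ 1.312355.
Here α = 1, so p = 2/n is exactly at the triangle threshold p ~ 1/n. Asymptotically E[X] → c³/6 = 2³/6 = 4/3 ≈ 1.333333, a bounded constant. In this regime the triangle count is asymptotically Poisson(c³/6).

E[X] ≈ 1.312355; in regime p = Θ(1/n^{1}) E[X] stays bounded (at the triangle threshold p ~ 1/n).


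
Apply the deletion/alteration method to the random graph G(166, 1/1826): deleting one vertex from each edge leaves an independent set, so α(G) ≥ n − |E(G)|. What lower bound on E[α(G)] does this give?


E[|E(G)|] = C(166, 2)·p = 13695 · (1/1826) = 15/2.
E[α(G)] ≥ n − E[|E(G)|] = 166 − 15/2 = 317/2.
Numerically: ≈ 158.50000.
(This is only a lower bound; the true E[α(G)] may be larger.)

E[α(G)] ≥ 317/2 ≈ 158.50000.


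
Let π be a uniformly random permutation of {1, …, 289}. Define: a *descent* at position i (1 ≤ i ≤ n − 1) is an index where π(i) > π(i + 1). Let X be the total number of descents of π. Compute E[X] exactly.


Write X = Σ X_I over i = 1, …, 288, with X_I the indicator of one descent.
There are 288 indicators.
For each fixed i, the pair (π(i), π(i+1)) is a uniformly random ordered pair of distinct values from {1, …, 289}; by symmetry P[π(i) > π(i+1)] = 1/2.
By linearity: E[X] = 288 · (1/2) = (289 − 1) · (1/2) = 144 ≈ 144.0000.

E[X] = 144 = 144.0000.


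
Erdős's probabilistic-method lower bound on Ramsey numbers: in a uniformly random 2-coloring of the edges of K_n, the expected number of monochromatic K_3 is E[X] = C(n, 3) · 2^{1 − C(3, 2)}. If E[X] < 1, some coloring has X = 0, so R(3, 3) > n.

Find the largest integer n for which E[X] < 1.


We need C(n, 3) · 2^{1 − 3} < 1, i.e. C(n, 3) < 2^{3 − 1} = 4.
Check values of n near the boundary:
  n = 3: C(3, 3) = 1; 1 < 4? YES
  n = 4: C(4, 3) = 4; 4 < 4? NO
  n = 5: C(5, 3) = 10; 10 < 4? NO
The largest n with C(n, 3) < 4 is n = 3 (where E[X] = 1/4 ≈ 0.2500). Hence R(3, 3) > 3, i.e. R(3, 3) ≥ 4.

Largest n = 3; hence R(3, 3) > 3.
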